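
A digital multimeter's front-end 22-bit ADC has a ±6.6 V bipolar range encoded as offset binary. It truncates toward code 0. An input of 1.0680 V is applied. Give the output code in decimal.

LSB = 13.2 V / 4194304 = 3.15 µV.
(1.0680 − (−6.6)) / 3.14713e-06 = 2436509.324 LSBs.
Floor → code 2436509.

code 2436509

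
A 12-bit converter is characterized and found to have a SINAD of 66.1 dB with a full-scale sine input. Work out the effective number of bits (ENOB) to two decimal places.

10.69 bits

ENOB = (SINAD − 1.76) / 6.02 = (66.1 − 1.76)/6.02 = 10.688.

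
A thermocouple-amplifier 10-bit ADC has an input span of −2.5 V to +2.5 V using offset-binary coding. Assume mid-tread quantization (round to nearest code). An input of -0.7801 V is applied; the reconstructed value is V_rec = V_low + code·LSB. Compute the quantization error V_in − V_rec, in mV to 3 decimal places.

LSB = 5/2^10 = 4.883 mV.
Scaled input = 352.2355 LSBs, so code = 352.
Code 352 maps back to (−2.5) + 352×0.00488281 V = -0.78125 V.
V_in − V_rec = 0.00115 V = 1.150 mV.

1.150 mV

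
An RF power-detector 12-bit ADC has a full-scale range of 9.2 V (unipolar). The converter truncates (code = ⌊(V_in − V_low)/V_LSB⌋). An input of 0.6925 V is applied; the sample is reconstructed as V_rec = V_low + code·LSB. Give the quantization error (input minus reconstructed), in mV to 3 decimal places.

Step size: 9.2 V ÷ 2^12 = 2.246 mV.
(V_in − V_low)/LSB = (0.6925 − 0)/0.00224609 = 308.3130 → code 308 (floor).
Reconstructed: 0.69179687 V.
V_in − V_rec = 0.000703125 V = 0.703 mV.

0.703 mV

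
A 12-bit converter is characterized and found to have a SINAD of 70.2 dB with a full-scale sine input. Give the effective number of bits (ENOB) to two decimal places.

11.37 bits

ENOB = (SINAD − 1.76) / 6.02 = (70.2 − 1.76)/6.02 = 11.369.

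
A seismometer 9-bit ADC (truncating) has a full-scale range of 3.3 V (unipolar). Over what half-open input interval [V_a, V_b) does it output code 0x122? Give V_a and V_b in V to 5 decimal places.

LSB = 3.3/2^9 = 6.445 mV.
Code 0x122 = 290 decimal.
V_a = V_low + 290·LSB = 1.86914 V; V_b = V_low + 291·LSB = 1.87559 V.

[1.86914 V, 1.87559 V)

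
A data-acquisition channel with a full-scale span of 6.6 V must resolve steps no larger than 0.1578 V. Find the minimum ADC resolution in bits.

6 bits

Number of steps required ≥ 6.6 V / 0.1578 V = 41.83.
Need 2^N ≥ 41.83; 2^5 = 32, 2^6 = 64.
Minimum N = 6.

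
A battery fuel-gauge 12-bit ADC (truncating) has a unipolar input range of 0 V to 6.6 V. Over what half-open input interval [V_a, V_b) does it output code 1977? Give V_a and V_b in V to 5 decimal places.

[3.18560 V, 3.18721 V)

LSB = 6.6/2^12 = 1.611 mV.
V_a = V_low + 1977·LSB = 3.1856 V; V_b = V_low + 1978·LSB = 3.18721 V.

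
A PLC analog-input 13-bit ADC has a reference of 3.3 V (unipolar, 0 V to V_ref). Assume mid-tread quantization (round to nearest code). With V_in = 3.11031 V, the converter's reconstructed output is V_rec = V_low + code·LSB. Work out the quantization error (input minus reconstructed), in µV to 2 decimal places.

43.89 µV

One LSB is 3.3 V / 8192 = 402.83 µV.
(3.11031 − 0)/0.000402832 = 7721.1089; round gives code 7721.
Reconstructed: 3.1102661 V.
Difference: 4.38867e-05 V → 43.89 µV.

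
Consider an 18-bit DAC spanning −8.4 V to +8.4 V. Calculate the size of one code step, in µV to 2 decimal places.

Full-scale span = 16.8 V.
LSB = 16.8 / 2^18 = 16.8 / 262144 = 6.40869e-05 V = 64.09 µV.

64.09 µV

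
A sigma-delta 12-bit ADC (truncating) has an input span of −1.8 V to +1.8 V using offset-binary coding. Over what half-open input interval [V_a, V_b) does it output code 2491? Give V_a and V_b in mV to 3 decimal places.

LSB = 3.6/2^12 = 0.879 mV.
V_a = V_low + 2491·LSB = 0.389355 V; V_b = V_low + 2492·LSB = 0.390234 V.

[389.355 mV, 390.234 mV)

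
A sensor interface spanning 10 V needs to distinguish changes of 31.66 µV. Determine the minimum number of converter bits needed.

19 bits

Number of steps required ≥ 10 V / 31.66 µV = 315855.97.
Need 2^N ≥ 315855.97; 2^18 = 262144, 2^19 = 524288.
Minimum N = 19.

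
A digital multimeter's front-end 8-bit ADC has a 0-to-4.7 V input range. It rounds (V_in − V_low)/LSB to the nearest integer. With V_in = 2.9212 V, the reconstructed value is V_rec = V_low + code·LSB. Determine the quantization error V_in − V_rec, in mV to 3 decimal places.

2.059 mV

Step size: 4.7 V ÷ 2^8 = 18.359 mV.
(2.9212 − 0)/0.0183594 = 159.1122; round gives code 159.
Code 159 maps back to 0 + 159×0.0183594 V = 2.9191406 V.
Difference: 0.00205938 V → 2.059 mV.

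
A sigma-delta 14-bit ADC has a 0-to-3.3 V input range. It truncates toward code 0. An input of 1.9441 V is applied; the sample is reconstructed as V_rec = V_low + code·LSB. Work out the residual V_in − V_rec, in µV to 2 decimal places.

32.62 µV

Step size: 3.3 V ÷ 2^14 = 201.42 µV.
Scaled input = 9652.1619 LSBs, so code = 9652.
Code 9652 maps back to 0 + 9652×0.000201416 V = 1.9440674 V.
Difference: 3.26172e-05 V → 32.62 µV.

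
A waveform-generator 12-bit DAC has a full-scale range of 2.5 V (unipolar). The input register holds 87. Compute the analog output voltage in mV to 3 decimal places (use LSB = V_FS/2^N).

LSB = 2.5 V / 2^12 = 0.610 mV.
V_out = 0 + 87 × 0.000610352 V = 0.0531006 V.
= 53.101 mV.

53.101 mV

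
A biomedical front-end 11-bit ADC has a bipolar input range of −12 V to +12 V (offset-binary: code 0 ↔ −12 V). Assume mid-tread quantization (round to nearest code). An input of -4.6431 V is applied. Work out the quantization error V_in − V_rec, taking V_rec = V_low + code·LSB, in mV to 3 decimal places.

-2.475 mV

One LSB is 24 V / 2048 = 11.719 mV.
(V_in − V_low)/LSB = (-4.6431 − (−12))/0.0117188 = 627.7888 → code 628 (round).
Code 628 maps back to (−12) + 628×0.0117188 V = -4.640625 V.
V_in − V_rec = -0.002475 V = -2.475 mV.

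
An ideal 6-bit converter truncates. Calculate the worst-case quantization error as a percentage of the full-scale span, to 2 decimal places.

1.56 %

Truncating → worst-case error = 1 LSB = V_FS/2^6, so 100/64 = 1.5625 % of full scale.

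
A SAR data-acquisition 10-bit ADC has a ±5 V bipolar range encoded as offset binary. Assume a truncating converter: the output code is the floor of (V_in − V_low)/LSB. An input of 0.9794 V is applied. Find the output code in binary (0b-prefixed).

code 0b1001100100 (decimal 612)

Full-scale span = 10 V; LSB = 10/2^10 = 9.766 mV.
Input sits at 612.291 steps above V_low.
Floor → code 612.
In binary (0b-prefixed): 0b1001100100.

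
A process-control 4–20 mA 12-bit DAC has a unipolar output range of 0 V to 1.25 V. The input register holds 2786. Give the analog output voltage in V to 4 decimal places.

LSB = 1.25 V / 2^12 = 305.18 µV.
V_out = 0 + 2786 × 0.000305176 V = 0.85022 V.

0.8502 V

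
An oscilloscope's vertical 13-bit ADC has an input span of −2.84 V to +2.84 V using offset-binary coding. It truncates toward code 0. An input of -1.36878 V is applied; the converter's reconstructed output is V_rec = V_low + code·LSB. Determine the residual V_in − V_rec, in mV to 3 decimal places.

0.605 mV

Step size: 5.68 V ÷ 2^13 = 0.693 mV.
Scaled input = 2121.8722 LSBs, so code = 2121.
Code 2121 maps back to (−2.84) + 2121×0.000693359 V = -1.3693848 V.
Difference: 0.000604766 V → 0.605 mV.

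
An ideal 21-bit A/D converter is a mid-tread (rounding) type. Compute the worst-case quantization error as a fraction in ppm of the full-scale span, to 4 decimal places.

0.2384 ppm

Rounding → worst-case error = ½ LSB = V_FS/2^22, so 1e+06/4194304 = 0.238419 ppm of full scale.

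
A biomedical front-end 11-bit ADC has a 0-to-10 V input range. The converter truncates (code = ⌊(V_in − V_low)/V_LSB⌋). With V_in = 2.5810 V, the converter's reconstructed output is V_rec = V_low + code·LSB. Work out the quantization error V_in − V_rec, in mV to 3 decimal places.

2.875 mV

One LSB is 10 V / 2048 = 4.883 mV.
(2.5810 − 0)/0.00488281 = 528.5888; ⌊·⌋ gives code 528.
Reconstructed: 2.578125 V.
Difference: 0.002875 V → 2.875 mV.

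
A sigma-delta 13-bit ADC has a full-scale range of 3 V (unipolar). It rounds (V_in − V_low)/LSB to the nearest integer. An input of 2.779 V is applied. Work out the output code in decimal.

With 8192 levels over 3 V, one step is 366.21 µV.
(2.779 − 0) / 0.000366211 = 7588.523 LSBs.
So the output code is 7589.

code 7589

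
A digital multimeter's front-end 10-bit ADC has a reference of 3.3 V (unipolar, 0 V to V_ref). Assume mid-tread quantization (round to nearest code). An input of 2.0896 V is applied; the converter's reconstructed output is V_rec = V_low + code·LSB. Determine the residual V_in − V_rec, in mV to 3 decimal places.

1.319 mV

One LSB is 3.3 V / 1024 = 3.223 mV.
Scaled input = 648.4092 LSBs, so code = 648.
Reconstructed: 2.0882813 V.
V_in − V_rec = 0.00131875 V = 1.319 mV.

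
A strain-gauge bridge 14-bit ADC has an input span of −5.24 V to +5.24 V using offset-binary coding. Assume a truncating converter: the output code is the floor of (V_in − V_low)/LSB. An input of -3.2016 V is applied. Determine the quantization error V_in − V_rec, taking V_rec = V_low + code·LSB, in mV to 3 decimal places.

One LSB is 10.48 V / 16384 = 0.640 mV.
(V_in − V_low)/LSB = (-3.2016 − (−5.24))/0.000639648 = 3186.7505 → code 3186 (floor).
V_rec = (−5.24) + 3186·0.000639648 = -3.2020801 V.
V_in − V_rec = 0.000480078 V = 0.480 mV.

0.480 mV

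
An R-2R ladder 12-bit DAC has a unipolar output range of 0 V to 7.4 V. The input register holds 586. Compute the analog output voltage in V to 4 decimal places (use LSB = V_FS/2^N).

LSB = 7.4 V / 2^12 = 1.807 mV.
V_out = 0 + 586 × 0.00180664 V = 1.05869 V.

1.0587 V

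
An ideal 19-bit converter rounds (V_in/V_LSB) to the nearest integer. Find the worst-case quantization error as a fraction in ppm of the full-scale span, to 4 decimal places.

0.9537 ppm

Rounding → worst-case error = ½ LSB = V_FS/2^20, so 1e+06/1048576 = 0.953674 ppm of full scale.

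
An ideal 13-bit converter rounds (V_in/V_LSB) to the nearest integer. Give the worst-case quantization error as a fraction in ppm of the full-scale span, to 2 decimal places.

Rounding → worst-case error = ½ LSB = V_FS/2^14, so 1e+06/16384 = 61.0352 ppm of full scale.

61.04 ppm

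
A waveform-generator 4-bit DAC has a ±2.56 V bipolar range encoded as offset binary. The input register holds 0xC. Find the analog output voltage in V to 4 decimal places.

LSB = 5.12 V / 2^4 = 320.000 mV.
Code 0xC = 12 decimal.
V_out = (−2.56) + 12 × 0.32 V = 1.28 V.

1.2800 V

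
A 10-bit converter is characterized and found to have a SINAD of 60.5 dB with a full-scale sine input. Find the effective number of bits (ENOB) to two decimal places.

9.76 bits

ENOB = (SINAD − 1.76) / 6.02 = (60.5 − 1.76)/6.02 = 9.757.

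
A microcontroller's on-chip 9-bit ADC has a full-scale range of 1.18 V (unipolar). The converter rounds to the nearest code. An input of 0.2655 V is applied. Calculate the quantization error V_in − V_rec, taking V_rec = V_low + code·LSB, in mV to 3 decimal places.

0.461 mV

One LSB is 1.18 V / 512 = 2.305 mV.
Scaled input = 115.2000 LSBs, so code = 115.
V_rec = 0 + 115·0.00230469 = 0.26503906 V.
Difference: 0.000460937 V → 0.461 mV.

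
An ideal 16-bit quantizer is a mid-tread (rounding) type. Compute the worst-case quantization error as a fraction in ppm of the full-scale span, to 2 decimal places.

Rounding → worst-case error = ½ LSB = V_FS/2^17, so 1e+06/131072 = 7.62939 ppm of full scale.

7.63 ppm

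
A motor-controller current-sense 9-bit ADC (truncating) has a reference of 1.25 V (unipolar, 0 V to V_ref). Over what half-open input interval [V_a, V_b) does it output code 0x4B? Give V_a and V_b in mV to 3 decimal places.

LSB = 1.25/2^9 = 2.441 mV.
Code 0x4B = 75 decimal.
V_a = V_low + 75·LSB = 0.183105 V; V_b = V_low + 76·LSB = 0.185547 V.

[183.105 mV, 185.547 mV)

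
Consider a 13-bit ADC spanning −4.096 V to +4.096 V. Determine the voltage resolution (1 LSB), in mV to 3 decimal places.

Full-scale span = 8.192 V.
LSB = 8.192 / 2^13 = 8.192 / 8192 = 0.001 V = 1.000 mV.

1.000 mV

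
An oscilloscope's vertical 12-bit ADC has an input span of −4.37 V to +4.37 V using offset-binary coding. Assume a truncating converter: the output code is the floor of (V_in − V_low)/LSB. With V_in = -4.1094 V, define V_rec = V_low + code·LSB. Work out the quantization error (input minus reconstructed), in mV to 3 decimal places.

0.278 mV

LSB = 8.74/2^12 = 2.134 mV.
(-4.1094 − (−4.37))/0.00213379 = 122.1302; ⌊·⌋ gives code 122.
Reconstructed: -4.1096777 V.
Error = -4.1094 − (−4.1096777) = 0.000277734 V = 0.278 mV.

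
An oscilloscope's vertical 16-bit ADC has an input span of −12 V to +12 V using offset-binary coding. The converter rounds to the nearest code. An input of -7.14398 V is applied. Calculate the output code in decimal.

code 13260

LSB = 24 V / 65536 = 366.21 µV.
(-7.14398 − (−12)) / 0.000366211 = 13260.172 LSBs.
So the output code is 13260.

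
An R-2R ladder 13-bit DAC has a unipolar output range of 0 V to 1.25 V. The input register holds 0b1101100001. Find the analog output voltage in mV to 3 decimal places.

LSB = 1.25 V / 2^13 = 152.59 µV.
Code 0b1101100001 = 865 decimal.
V_out = 0 + 865 × 0.000152588 V = 0.131989 V.
= 131.989 mV.

131.989 mV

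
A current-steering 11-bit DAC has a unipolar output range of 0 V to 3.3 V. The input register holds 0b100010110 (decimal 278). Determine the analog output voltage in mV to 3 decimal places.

LSB = 3.3 V / 2^11 = 1.611 mV.
Code 0b100010110 = 278 decimal.
V_out = 0 + 278 × 0.00161133 V = 0.447949 V.
= 447.949 mV.

447.949 mV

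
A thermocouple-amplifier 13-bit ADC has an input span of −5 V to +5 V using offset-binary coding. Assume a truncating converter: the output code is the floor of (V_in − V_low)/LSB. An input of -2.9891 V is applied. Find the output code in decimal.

Full-scale span = 10 V; LSB = 10/2^13 = 1.221 mV.
(V_in − V_low)/LSB = (-2.9891 − (−5)) / 0.0012207 = 1647.329.
Floor → code 1647.

code 1647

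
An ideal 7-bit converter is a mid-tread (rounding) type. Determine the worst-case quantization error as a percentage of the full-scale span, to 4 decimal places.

Rounding → worst-case error = ½ LSB = V_FS/2^8, so 100/256 = 0.390625 % of full scale.

0.3906 %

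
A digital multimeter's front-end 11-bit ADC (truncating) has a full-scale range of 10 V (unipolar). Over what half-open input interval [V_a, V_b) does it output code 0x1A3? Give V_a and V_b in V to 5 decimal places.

[2.04590 V, 2.05078 V)

LSB = 10/2^11 = 4.883 mV.
Code 0x1A3 = 419 decimal.
V_a = V_low + 419·LSB = 2.0459 V; V_b = V_low + 420·LSB = 2.05078 V.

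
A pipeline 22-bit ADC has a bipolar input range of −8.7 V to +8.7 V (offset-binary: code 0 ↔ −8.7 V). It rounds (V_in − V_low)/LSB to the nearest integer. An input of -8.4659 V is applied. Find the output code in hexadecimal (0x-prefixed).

With 4194304 levels over 17.4 V, one step is 4.15 µV.
Input sits at 56430.262 steps above V_low.
round(56430.262) = 56430.
In hexadecimal (0x-prefixed): 0xDC6E.

code 0xDC6E (decimal 56430)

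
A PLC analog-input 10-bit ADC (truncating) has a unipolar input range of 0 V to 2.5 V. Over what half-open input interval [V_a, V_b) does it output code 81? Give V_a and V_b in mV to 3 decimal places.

LSB = 2.5/2^10 = 2.441 mV.
V_a = V_low + 81·LSB = 0.197754 V; V_b = V_low + 82·LSB = 0.200195 V.

[197.754 mV, 200.195 mV)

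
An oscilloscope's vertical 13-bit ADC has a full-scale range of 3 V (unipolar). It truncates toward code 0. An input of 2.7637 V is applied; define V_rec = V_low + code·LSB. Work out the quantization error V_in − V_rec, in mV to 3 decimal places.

LSB = 3/2^13 = 366.21 µV.
(V_in − V_low)/LSB = (2.7637 − 0)/0.000366211 = 7546.7435 → code 7546 (floor).
Reconstructed: 2.7634277 V.
V_in − V_rec = 0.000272266 V = 0.272 mV.

0.272 mV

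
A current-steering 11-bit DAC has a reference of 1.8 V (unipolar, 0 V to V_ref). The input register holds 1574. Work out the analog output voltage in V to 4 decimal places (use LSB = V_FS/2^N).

1.3834 V

LSB = 1.8 V / 2^11 = 0.879 mV.
V_out = 0 + 1574 × 0.000878906 V = 1.3834 V.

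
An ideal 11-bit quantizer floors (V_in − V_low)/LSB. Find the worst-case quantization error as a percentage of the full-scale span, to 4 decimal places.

0.0488 %

Truncating → worst-case error = 1 LSB = V_FS/2^11, so 100/2048 = 0.0488281 % of full scale.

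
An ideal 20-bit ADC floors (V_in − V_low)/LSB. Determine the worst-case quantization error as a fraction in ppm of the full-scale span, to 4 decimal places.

Truncating → worst-case error = 1 LSB = V_FS/2^20, so 1e+06/1048576 = 0.953674 ppm of full scale.

0.9537 ppm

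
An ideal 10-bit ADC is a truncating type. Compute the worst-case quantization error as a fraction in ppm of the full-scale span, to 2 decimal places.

976.56 ppm

Truncating → worst-case error = 1 LSB = V_FS/2^10, so 1e+06/1024 = 976.562 ppm of full scale.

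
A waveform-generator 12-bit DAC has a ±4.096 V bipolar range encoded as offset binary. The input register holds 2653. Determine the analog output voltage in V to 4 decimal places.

1.2100 V

LSB = 8.192 V / 2^12 = 2.000 mV.
V_out = (−4.096) + 2653 × 0.002 V = 1.21 V.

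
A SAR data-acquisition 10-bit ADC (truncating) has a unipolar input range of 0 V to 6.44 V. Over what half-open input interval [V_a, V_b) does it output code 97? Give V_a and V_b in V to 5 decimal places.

[0.61004 V, 0.61633 V)

LSB = 6.44/2^10 = 6.289 mV.
V_a = V_low + 97·LSB = 0.610039 V; V_b = V_low + 98·LSB = 0.616328 V.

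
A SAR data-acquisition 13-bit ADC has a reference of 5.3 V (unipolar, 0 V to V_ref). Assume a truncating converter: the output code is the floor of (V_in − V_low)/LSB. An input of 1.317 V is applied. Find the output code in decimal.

code 2035

With 8192 levels over 5.3 V, one step is 0.647 mV.
(1.317 − 0) / 0.000646973 = 2035.635 LSBs.
⌊·⌋(2035.635) = 2035.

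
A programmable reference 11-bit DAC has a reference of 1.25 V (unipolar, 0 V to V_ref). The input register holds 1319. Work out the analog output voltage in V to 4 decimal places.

LSB = 1.25 V / 2^11 = 0.610 mV.
V_out = 0 + 1319 × 0.000610352 V = 0.805054 V.

0.8051 V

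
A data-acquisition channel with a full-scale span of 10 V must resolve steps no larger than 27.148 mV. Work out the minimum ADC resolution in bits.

Number of steps required ≥ 10 V / 27.148 mV = 368.35.
Need 2^N ≥ 368.35; 2^8 = 256, 2^9 = 512.
Minimum N = 9.

9 bits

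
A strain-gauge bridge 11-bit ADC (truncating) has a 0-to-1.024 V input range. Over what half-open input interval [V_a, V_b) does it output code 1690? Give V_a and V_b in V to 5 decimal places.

LSB = 1.024/2^11 = 0.500 mV.
V_a = V_low + 1690·LSB = 0.845 V; V_b = V_low + 1691·LSB = 0.8455 V.

[0.84500 V, 0.84550 V)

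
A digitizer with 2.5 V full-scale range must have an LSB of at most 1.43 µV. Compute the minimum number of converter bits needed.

21 bits

Number of steps required ≥ 2.5 V / 1.43 µV = 1748251.75.
Need 2^N ≥ 1748251.75; 2^20 = 1048576, 2^21 = 2097152.
Minimum N = 21.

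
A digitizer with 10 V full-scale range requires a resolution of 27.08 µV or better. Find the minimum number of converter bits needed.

19 bits

Number of steps required ≥ 10 V / 27.08 µV = 369276.22.
Need 2^N ≥ 369276.22; 2^18 = 262144, 2^19 = 524288.
Minimum N = 19.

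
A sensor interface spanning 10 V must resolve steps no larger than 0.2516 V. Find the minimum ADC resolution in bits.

Number of steps required ≥ 10 V / 0.2516 V = 39.75.
Need 2^N ≥ 39.75; 2^5 = 32, 2^6 = 64.
Minimum N = 6.

6 bits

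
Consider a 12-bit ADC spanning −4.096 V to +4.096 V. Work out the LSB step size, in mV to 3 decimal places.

2.000 mV

Full-scale span = 8.192 V.
LSB = 8.192 / 2^12 = 8.192 / 4096 = 0.002 V = 2.000 mV.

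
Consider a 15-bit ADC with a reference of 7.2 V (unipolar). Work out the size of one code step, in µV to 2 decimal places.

Full-scale span = 7.2 V.
LSB = 7.2 / 2^15 = 7.2 / 32768 = 0.000219727 V = 219.73 µV.

219.73 µV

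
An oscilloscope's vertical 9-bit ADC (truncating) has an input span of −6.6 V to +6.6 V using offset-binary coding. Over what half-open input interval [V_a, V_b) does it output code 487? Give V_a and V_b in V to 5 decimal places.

[5.95547 V, 5.98125 V)

LSB = 13.2/2^9 = 25.781 mV.
V_a = V_low + 487·LSB = 5.95547 V; V_b = V_low + 488·LSB = 5.98125 V.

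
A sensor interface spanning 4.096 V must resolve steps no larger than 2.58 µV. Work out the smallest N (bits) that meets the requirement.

21 bits

Number of steps required ≥ 4.096 V / 2.58 µV = 1587596.90.
Need 2^N ≥ 1587596.90; 2^20 = 1048576, 2^21 = 2097152.
Minimum N = 21.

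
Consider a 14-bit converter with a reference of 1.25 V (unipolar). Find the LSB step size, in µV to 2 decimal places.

Full-scale span = 1.25 V.
LSB = 1.25 / 2^14 = 1.25 / 16384 = 7.62939e-05 V = 76.29 µV.

76.29 µV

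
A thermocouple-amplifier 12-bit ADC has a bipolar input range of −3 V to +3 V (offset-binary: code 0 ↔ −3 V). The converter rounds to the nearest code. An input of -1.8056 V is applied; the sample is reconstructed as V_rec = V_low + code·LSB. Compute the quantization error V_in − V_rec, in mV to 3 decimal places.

0.552 mV

One LSB is 6 V / 4096 = 1.465 mV.
(V_in − V_low)/LSB = (-1.8056 − (−3))/0.00146484 = 815.3771 → code 815 (round).
Reconstructed: -1.8061523 V.
Error = -1.8056 − (−1.8061523) = 0.000552344 V = 0.552 mV.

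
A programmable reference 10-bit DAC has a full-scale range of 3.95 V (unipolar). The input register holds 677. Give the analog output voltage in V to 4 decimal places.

2.6115 V

LSB = 3.95 V / 2^10 = 3.857 mV.
V_out = 0 + 677 × 0.00385742 V = 2.61147 V.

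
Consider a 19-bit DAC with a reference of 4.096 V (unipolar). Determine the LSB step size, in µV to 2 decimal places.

Full-scale span = 4.096 V.
LSB = 4.096 / 2^19 = 4.096 / 524288 = 7.8125e-06 V = 7.81 µV.

7.81 µV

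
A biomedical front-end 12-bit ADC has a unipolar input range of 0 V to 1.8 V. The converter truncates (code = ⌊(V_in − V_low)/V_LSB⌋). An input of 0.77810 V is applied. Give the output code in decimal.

code 1770

LSB = 1.8 V / 4096 = 439.45 µV.
Input sits at 1770.610 steps above V_low.
Floor → code 1770.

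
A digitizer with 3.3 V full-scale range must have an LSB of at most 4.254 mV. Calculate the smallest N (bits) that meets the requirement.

10 bits

Number of steps required ≥ 3.3 V / 4.254 mV = 775.74.
Need 2^N ≥ 775.74; 2^9 = 512, 2^10 = 1024.
Minimum N = 10.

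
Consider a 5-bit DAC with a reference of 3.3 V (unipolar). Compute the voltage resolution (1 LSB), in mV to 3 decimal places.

Full-scale span = 3.3 V.
LSB = 3.3 / 2^5 = 3.3 / 32 = 0.103125 V = 103.125 mV.

103.125 mV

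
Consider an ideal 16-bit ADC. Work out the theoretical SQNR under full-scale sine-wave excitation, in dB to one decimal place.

SNR ≈ 6.02·N + 1.76 dB = 6.02·16 + 1.76 = 98.08 dB.

98.1 dB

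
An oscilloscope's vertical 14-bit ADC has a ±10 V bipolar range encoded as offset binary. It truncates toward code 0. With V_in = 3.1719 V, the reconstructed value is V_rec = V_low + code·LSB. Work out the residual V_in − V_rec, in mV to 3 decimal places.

0.513 mV

One LSB is 20 V / 16384 = 1.221 mV.
Scaled input = 10790.4205 LSBs, so code = 10790.
Code 10790 maps back to (−10) + 10790×0.0012207 V = 3.1713867 V.
Error = 3.1719 − 3.1713867 = 0.000513281 V = 0.513 mV.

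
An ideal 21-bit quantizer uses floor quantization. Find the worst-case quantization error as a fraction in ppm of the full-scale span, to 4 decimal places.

Truncating → worst-case error = 1 LSB = V_FS/2^21, so 1e+06/2097152 = 0.476837 ppm of full scale.

0.4768 ppm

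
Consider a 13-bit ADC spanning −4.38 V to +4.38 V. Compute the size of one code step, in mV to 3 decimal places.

Full-scale span = 8.76 V.
LSB = 8.76 / 2^13 = 8.76 / 8192 = 0.00106934 V = 1.069 mV.

1.069 mV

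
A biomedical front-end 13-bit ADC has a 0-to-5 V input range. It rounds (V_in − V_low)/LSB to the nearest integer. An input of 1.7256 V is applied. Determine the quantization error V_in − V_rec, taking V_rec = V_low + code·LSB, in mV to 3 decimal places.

LSB = 5/2^13 = 0.610 mV.
Scaled input = 2827.2230 LSBs, so code = 2827.
Reconstructed: 1.7254639 V.
Error = 1.7256 − 1.7254639 = 0.000136133 V = 0.136 mV.

0.136 mV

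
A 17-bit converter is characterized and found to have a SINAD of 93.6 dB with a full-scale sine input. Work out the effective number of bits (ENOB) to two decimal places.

ENOB = (SINAD − 1.76) / 6.02 = (93.6 − 1.76)/6.02 = 15.256.

15.26 bits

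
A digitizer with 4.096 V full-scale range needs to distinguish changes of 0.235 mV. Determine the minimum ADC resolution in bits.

Number of steps required ≥ 4.096 V / 0.235 mV = 17429.79.
Need 2^N ≥ 17429.79; 2^14 = 16384, 2^15 = 32768.
Minimum N = 15.

15 bits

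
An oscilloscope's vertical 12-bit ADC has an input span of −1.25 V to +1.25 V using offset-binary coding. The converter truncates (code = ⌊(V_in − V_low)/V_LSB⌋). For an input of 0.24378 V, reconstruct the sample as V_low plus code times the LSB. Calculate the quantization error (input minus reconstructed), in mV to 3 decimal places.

Step size: 2.5 V ÷ 2^12 = 0.610 mV.
(0.24378 − (−1.25))/0.000610352 = 2447.4092; ⌊·⌋ gives code 2447.
Code 2447 maps back to (−1.25) + 2447×0.000610352 V = 0.24353027 V.
Error = 0.24378 − 0.24353027 = 0.000249727 V = 0.250 mV.

0.250 mV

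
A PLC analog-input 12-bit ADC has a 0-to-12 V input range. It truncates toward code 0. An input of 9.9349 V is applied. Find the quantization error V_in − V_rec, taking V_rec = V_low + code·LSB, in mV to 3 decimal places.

0.330 mV

One LSB is 12 V / 4096 = 2.930 mV.
(9.9349 − 0)/0.00292969 = 3391.1125; ⌊·⌋ gives code 3391.
Reconstructed: 9.9345703 V.
Difference: 0.000329688 V → 0.330 mV.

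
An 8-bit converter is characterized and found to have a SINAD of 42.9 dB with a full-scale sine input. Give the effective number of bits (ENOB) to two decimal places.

ENOB = (SINAD − 1.76) / 6.02 = (42.9 − 1.76)/6.02 = 6.834.

6.83 bits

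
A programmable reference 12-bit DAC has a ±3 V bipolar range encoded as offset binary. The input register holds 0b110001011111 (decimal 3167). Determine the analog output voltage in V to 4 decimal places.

1.6392 V

LSB = 6 V / 2^12 = 1.465 mV.
Code 0b110001011111 = 3167 decimal.
V_out = (−3) + 3167 × 0.00146484 V = 1.63916 V.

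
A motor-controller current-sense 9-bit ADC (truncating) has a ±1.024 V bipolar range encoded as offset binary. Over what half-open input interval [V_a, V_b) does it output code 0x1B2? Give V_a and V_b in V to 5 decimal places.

[0.71200 V, 0.71600 V)

LSB = 2.048/2^9 = 4.000 mV.
Code 0x1B2 = 434 decimal.
V_a = V_low + 434·LSB = 0.712 V; V_b = V_low + 435·LSB = 0.716 V.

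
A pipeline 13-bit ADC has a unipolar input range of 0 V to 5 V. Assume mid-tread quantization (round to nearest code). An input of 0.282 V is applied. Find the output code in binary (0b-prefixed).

code 0b111001110 (decimal 462)

LSB = 5 V / 8192 = 0.610 mV.
(0.282 − 0) / 0.000610352 = 462.029 LSBs.
round(462.029) = 462.
In binary (0b-prefixed): 0b111001110.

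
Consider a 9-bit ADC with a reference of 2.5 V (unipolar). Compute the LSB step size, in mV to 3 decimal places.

Full-scale span = 2.5 V.
LSB = 2.5 / 2^9 = 2.5 / 512 = 0.00488281 V = 4.883 mV.

4.883 mV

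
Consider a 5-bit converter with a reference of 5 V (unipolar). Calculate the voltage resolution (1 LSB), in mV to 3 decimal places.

156.250 mV

Full-scale span = 5 V.
LSB = 5 / 2^5 = 5 / 32 = 0.15625 V = 156.250 mV.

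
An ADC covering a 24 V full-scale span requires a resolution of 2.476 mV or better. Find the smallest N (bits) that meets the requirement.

14 bits

Number of steps required ≥ 24 V / 2.476 mV = 9693.05.
Need 2^N ≥ 9693.05; 2^13 = 8192, 2^14 = 16384.
Minimum N = 14.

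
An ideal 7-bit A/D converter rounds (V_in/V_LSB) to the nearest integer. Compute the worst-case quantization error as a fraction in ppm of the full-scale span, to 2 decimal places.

Rounding → worst-case error = ½ LSB = V_FS/2^8, so 1e+06/256 = 3906.25 ppm of full scale.

3906.25 ppm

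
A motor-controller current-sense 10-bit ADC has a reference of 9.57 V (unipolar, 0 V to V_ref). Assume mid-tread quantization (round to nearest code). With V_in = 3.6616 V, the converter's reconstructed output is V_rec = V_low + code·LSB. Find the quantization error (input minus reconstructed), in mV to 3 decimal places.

-1.916 mV

One LSB is 9.57 V / 1024 = 9.346 mV.
Scaled input = 391.7950 LSBs, so code = 392.
Reconstructed: 3.6635156 V.
V_in − V_rec = -0.00191563 V = -1.916 mV.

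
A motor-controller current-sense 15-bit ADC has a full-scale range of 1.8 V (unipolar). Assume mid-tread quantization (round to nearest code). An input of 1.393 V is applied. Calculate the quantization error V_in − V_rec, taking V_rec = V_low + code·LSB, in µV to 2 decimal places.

LSB = 1.8/2^15 = 54.93 µV.
(1.393 − 0)/5.49316e-05 = 25358.7911; round gives code 25359.
V_rec = 0 + 25359·5.49316e-05 = 1.3930115 V.
V_in − V_rec = -1.14746e-05 V = -11.47 µV.

-11.47 µV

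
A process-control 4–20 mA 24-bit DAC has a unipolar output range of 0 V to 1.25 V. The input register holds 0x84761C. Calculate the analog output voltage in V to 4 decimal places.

0.6468 V

LSB = 1.25 V / 2^24 = 0.07 µV.
Code 0x84761C = 8680988 decimal.
V_out = 0 + 8680988 × 7.45058e-08 V = 0.646784 V.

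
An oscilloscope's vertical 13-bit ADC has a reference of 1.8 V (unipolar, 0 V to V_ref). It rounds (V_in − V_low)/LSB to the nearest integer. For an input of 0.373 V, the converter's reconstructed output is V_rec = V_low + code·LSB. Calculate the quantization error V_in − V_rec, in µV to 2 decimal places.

-95.70 µV

Step size: 1.8 V ÷ 2^13 = 219.73 µV.
(V_in − V_low)/LSB = (0.373 − 0)/0.000219727 = 1697.5644 → code 1698 (round).
Reconstructed: 0.3730957 V.
Difference: -9.57031e-05 V → -95.70 µV.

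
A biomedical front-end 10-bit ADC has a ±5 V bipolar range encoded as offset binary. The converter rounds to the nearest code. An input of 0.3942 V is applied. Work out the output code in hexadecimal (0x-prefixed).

code 0x228 (decimal 552)

With 1024 levels over 10 V, one step is 9.766 mV.
Input sits at 552.366 steps above V_low.
Round → code 552.
In hexadecimal (0x-prefixed): 0x228.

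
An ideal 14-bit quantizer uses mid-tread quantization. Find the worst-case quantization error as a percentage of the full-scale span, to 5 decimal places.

Rounding → worst-case error = ½ LSB = V_FS/2^15, so 100/32768 = 0.00305176 % of full scale.

0.00305 %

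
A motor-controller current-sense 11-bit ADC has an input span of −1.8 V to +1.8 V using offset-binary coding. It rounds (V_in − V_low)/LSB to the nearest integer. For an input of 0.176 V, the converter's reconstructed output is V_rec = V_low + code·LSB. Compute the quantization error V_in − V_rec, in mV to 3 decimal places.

0.219 mV

One LSB is 3.6 V / 2048 = 1.758 mV.
Scaled input = 1124.1244 LSBs, so code = 1124.
V_rec = (−1.8) + 1124·0.00175781 = 0.17578125 V.
Difference: 0.00021875 V → 0.219 mV.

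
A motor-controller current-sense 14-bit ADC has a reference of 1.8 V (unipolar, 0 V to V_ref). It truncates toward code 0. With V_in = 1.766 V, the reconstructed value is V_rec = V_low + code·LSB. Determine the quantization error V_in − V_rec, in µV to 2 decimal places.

One LSB is 1.8 V / 16384 = 109.86 µV.
(1.766 − 0)/0.000109863 = 16074.5244; ⌊·⌋ gives code 16074.
Reconstructed: 1.7659424 V.
V_in − V_rec = 5.76172e-05 V = 57.62 µV.

57.62 µV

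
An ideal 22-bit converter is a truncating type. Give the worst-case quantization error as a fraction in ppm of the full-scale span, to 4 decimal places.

0.2384 ppm

Truncating → worst-case error = 1 LSB = V_FS/2^22, so 1e+06/4194304 = 0.238419 ppm of full scale.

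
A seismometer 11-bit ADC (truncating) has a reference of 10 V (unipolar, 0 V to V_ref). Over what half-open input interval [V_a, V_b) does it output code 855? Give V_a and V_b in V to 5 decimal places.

LSB = 10/2^11 = 4.883 mV.
V_a = V_low + 855·LSB = 4.1748 V; V_b = V_low + 856·LSB = 4.17969 V.

[4.17480 V, 4.17969 V)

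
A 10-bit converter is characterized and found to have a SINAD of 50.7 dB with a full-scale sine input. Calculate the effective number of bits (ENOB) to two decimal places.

ENOB = (SINAD − 1.76) / 6.02 = (50.7 − 1.76)/6.02 = 8.130.

8.13 bits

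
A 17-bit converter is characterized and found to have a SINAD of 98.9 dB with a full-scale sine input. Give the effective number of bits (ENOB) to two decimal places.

ENOB = (SINAD − 1.76) / 6.02 = (98.9 − 1.76)/6.02 = 16.136.

16.14 bits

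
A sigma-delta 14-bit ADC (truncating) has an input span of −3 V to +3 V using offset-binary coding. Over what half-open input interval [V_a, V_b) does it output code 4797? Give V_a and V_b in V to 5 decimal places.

[-1.24329 V, -1.24292 V)

LSB = 6/2^14 = 366.21 µV.
V_a = V_low + 4797·LSB = -1.24329 V; V_b = V_low + 4798·LSB = -1.24292 V.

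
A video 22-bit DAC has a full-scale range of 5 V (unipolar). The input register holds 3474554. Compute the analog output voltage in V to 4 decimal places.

4.1420 V

LSB = 5 V / 2^22 = 1.19 µV.
V_out = 0 + 3474554 × 1.19209e-06 V = 4.14199 V.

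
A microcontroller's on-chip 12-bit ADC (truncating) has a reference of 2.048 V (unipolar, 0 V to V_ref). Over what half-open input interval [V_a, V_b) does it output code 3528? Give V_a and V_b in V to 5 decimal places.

LSB = 2.048/2^12 = 0.500 mV.
V_a = V_low + 3528·LSB = 1.764 V; V_b = V_low + 3529·LSB = 1.7645 V.

[1.76400 V, 1.76450 V)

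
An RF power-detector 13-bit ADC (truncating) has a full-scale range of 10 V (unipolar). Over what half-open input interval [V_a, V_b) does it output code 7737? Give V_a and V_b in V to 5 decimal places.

LSB = 10/2^13 = 1.221 mV.
V_a = V_low + 7737·LSB = 9.44458 V; V_b = V_low + 7738·LSB = 9.4458 V.

[9.44458 V, 9.44580 V)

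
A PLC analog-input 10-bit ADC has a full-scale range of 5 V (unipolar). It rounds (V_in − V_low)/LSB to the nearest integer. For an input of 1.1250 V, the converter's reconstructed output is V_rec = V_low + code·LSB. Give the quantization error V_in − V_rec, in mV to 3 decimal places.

One LSB is 5 V / 1024 = 4.883 mV.
(1.1250 − 0)/0.00488281 = 230.4000; round gives code 230.
V_rec = 0 + 230·0.00488281 = 1.1230469 V.
V_in − V_rec = 0.00195312 V = 1.953 mV.

1.953 mV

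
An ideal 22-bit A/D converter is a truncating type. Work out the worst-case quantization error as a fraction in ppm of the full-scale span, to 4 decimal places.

0.2384 ppm

Truncating → worst-case error = 1 LSB = V_FS/2^22, so 1e+06/4194304 = 0.238419 ppm of full scale.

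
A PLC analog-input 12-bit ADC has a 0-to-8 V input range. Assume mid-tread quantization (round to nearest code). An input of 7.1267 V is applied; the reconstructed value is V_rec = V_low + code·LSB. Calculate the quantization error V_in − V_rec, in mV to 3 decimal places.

LSB = 8/2^12 = 1.953 mV.
Scaled input = 3648.8704 LSBs, so code = 3649.
Reconstructed: 7.1269531 V.
V_in − V_rec = -0.000253125 V = -0.253 mV.

-0.253 mV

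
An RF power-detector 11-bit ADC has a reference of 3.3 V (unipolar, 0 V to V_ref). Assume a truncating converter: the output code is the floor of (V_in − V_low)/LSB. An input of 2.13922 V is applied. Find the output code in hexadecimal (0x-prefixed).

Full-scale span = 3.3 V; LSB = 3.3/2^11 = 1.611 mV.
Input sits at 1327.613 steps above V_low.
So the output code is 1327.
In hexadecimal (0x-prefixed): 0x52F.

code 0x52F (decimal 1327)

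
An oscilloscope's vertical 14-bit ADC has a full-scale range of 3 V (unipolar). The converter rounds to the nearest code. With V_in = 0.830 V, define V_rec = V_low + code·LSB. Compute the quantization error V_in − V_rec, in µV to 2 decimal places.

One LSB is 3 V / 16384 = 183.11 µV.
Scaled input = 4532.9067 LSBs, so code = 4533.
V_rec = 0 + 4533·0.000183105 = 0.83001709 V.
V_in − V_rec = -1.70898e-05 V = -17.09 µV.

-17.09 µV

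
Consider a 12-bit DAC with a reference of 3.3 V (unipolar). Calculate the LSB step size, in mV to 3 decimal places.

Full-scale span = 3.3 V.
LSB = 3.3 / 2^12 = 3.3 / 4096 = 0.000805664 V = 0.806 mV.

0.806 mV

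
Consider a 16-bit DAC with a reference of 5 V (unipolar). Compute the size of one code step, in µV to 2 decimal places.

Full-scale span = 5 V.
LSB = 5 / 2^16 = 5 / 65536 = 7.62939e-05 V = 76.29 µV.

76.29 µV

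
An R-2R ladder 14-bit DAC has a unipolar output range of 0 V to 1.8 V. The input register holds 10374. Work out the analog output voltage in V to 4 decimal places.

LSB = 1.8 V / 2^14 = 109.86 µV.
V_out = 0 + 10374 × 0.000109863 V = 1.13972 V.

1.1397 V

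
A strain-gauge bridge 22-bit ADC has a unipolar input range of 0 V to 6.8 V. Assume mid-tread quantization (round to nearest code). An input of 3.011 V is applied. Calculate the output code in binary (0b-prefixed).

LSB = 6.8 V / 4194304 = 1.62 µV.
(V_in − V_low)/LSB = (3.011 − 0) / 1.62125e-06 = 1857213.139.
round(1857213.139) = 1857213.
In binary (0b-prefixed): 0b111000101011010111101.

code 0b111000101011010111101 (decimal 1857213)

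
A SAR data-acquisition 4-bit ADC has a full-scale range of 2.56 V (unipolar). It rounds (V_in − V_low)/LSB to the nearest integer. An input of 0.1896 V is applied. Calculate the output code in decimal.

With 16 levels over 2.56 V, one step is 160.000 mV.
(0.1896 − 0) / 0.16 = 1.185 LSBs.
So the output code is 1.

code 1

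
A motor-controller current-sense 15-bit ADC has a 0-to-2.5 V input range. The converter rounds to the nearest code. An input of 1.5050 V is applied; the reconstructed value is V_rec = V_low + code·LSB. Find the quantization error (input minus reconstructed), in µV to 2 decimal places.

25.63 µV

One LSB is 2.5 V / 32768 = 76.29 µV.
(V_in − V_low)/LSB = (1.5050 − 0)/7.62939e-05 = 19726.3360 → code 19726 (round).
V_rec = 0 + 19726·7.62939e-05 = 1.5049744 V.
Difference: 2.56348e-05 V → 25.63 µV.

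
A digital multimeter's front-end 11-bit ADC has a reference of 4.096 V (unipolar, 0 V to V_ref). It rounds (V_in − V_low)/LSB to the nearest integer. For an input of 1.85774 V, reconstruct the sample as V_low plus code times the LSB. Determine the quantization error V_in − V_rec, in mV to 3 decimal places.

One LSB is 4.096 V / 2048 = 2.000 mV.
(1.85774 − 0)/0.002 = 928.8700; round gives code 929.
Code 929 maps back to 0 + 929×0.002 V = 1.858 V.
Difference: -0.00026 V → -0.260 mV.

-0.260 mV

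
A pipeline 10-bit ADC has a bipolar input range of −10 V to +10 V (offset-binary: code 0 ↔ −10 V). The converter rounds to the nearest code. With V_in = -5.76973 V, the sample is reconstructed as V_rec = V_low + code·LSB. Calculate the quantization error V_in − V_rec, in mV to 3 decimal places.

-8.011 mV

LSB = 20/2^10 = 19.531 mV.
(-5.76973 − (−10))/0.0195312 = 216.5898; round gives code 217.
V_rec = (−10) + 217·0.0195312 = -5.7617188 V.
Difference: -0.00801125 V → -8.011 mV.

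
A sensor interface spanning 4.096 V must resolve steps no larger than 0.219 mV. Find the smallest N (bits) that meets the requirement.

15 bits

Number of steps required ≥ 4.096 V / 0.219 mV = 18703.20.
Need 2^N ≥ 18703.20; 2^14 = 16384, 2^15 = 32768.
Minimum N = 15.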